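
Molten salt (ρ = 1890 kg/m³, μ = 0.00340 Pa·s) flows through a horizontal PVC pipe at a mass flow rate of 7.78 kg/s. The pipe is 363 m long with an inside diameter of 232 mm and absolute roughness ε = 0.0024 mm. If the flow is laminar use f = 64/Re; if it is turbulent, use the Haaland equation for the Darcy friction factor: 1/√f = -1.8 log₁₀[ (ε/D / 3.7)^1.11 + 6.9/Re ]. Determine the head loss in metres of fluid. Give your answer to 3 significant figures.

A = πD²/4 = π(0.232)²/4 = 0.04227 m²; mean velocity V = ṁ/(ρA) = 7.78/(1890 · 0.04227) = 0.09738 m/s.
Reynolds number Re = ρVD/μ = 1890 · 0.09738 · 0.232 / 0.0034 = 1.256e+04.
Re > 4000 → turbulent. Relative roughness ε/D = 2.4e-06/0.232 = 1.03e-05. Haaland: 1/√f = -1.8 log₁₀[(1.03e-05/3.7)^1.11 + 6.9/1.256e+04] = -1.8 log₁₀[6.85e-07 + 0.000549] = 5.867, so f = 0.02905.
Darcy-Weisbach: ΔP = f(L/D)(ρV²/2) = 0.02905·(363/0.232)·(1890·0.09738²/2) = 0.02905·1565·8.961 = 407.3 Pa.
Head loss h_f = ΔP/(ρg) = 407.3/(1890·9.81) = 0.0220 m.

h_f ≈ 0.0220 m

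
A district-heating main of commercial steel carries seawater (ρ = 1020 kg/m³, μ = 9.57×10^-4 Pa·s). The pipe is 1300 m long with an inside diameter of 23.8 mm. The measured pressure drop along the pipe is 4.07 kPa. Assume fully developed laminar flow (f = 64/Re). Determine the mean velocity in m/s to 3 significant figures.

V ≈ 0.0579 m/s

For laminar flow, f = 64/Re with Re = ρVD/μ, so Darcy-Weisbach reduces to ΔP = 32μLV/D². Solving for V: V = ΔP·D²/(32μL) = 4070·(0.0238)²/(32·0.000957·1300) = 0.05791 m/s.
Check: Re = ρVD/μ = 1020·0.05791·0.0238/0.000957 = 1469 < 2300, so the laminar assumption holds.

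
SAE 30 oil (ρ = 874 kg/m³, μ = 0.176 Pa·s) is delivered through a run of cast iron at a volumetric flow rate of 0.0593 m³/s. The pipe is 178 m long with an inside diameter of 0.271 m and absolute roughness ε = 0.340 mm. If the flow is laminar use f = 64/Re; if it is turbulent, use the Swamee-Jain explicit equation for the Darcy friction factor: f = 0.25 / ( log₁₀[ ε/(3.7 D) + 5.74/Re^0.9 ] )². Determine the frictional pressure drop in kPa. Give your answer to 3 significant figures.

Cross-sectional area A = πD²/4 = π(0.271)²/4 = 0.05768 m²; mean velocity V = Q/A = 0.0593/0.05768 = 1.028 m/s.
Reynolds number Re = ρVD/μ = 874 · 1.028 · 0.271 / 0.176 = 1384.
Re < 2300 → laminar flow, so f = 64/Re = 64/1384 = 0.04626 (the turbulent correlation is not needed).
Darcy-Weisbach: ΔP = f(L/D)(ρV²/2) = 0.04626·(178/0.271)·(874·1.028²/2) = 0.04626·656.8·461.9 = 1.403e+04 Pa.
ΔP = 1.403e+04 Pa = 14.0 kPa.

ΔP ≈ 14.0 kPa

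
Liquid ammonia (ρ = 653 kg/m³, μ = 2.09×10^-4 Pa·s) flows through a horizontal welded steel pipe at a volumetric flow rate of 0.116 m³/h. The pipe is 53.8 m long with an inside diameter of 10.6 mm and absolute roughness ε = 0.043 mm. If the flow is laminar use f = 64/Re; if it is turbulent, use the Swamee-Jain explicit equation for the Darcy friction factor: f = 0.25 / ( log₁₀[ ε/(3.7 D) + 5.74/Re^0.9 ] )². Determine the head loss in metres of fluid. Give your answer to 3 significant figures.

Q = 0.116 m³/h = 0.116/3600 = 3.222e-05 m³/s.
Cross-sectional area A = πD²/4 = π(0.0106)²/4 = 8.825e-05 m²; mean velocity V = Q/A = 3.222e-05/8.825e-05 = 0.3651 m/s.
Reynolds number Re = ρVD/μ = 653 · 0.3651 · 0.0106 / 0.000209 = 1.209e+04.
Re > 4000 → turbulent. Relative roughness ε/D = 4.3e-05/0.0106 = 0.00406. Swamee-Jain: f = 0.25/(log₁₀[0.00406/3.7 + 5.74/1.209e+04^0.9])² = 0.25/(log₁₀[0.0011 + 0.00122])² = 0.25/(-2.636)² = 0.03598.
Darcy-Weisbach: ΔP = f(L/D)(ρV²/2) = 0.03598·(53.8/0.0106)·(653·0.3651²/2) = 0.03598·5075·43.53 = 7948 Pa.
Head loss h_f = ΔP/(ρg) = 7948/(653·9.81) = 1.24 m.

h_f ≈ 1.24 m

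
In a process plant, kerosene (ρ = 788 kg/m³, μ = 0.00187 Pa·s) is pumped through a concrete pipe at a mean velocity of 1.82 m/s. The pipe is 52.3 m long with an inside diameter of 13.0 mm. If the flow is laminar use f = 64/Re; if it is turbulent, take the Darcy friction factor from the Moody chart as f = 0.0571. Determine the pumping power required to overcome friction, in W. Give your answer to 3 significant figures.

Reynolds number Re = ρVD/μ = 788 · 1.82 · 0.013 / 0.00187 = 9970.
Re > 4000 → turbulent; use the Moody-chart value f = 0.0571.
Darcy-Weisbach: ΔP = f(L/D)(ρV²/2) = 0.0571·(52.3/0.013)·(788·1.82²/2) = 0.0571·4023·1305 = 2.998e+05 Pa.
Q = V·A = 1.82·0.0001327 = 0.0002416 m³/s.
Pumping power P = QΔP = 0.0002416·2.998e+05 = 72.42 W = 72.4 W.

P ≈ 72.4 W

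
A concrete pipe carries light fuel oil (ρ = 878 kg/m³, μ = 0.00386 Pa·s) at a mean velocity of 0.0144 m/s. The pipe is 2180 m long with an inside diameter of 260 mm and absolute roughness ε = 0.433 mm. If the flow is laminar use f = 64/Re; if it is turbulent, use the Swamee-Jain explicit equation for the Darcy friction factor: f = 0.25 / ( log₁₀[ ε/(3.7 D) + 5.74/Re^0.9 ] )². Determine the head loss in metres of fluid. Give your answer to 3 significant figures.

h_f ≈ 0.00666 m

Reynolds number Re = ρVD/μ = 878 · 0.0144 · 0.26 / 0.00386 = 851.6.
Re < 2300 → laminar flow, so f = 64/Re = 64/851.6 = 0.07515 (the turbulent correlation is not needed).
Darcy-Weisbach: ΔP = f(L/D)(ρV²/2) = 0.07515·(2180/0.26)·(878·0.0144²/2) = 0.07515·8385·0.09103 = 57.36 Pa.
Head loss h_f = ΔP/(ρg) = 57.36/(878·9.81) = 0.00666 m.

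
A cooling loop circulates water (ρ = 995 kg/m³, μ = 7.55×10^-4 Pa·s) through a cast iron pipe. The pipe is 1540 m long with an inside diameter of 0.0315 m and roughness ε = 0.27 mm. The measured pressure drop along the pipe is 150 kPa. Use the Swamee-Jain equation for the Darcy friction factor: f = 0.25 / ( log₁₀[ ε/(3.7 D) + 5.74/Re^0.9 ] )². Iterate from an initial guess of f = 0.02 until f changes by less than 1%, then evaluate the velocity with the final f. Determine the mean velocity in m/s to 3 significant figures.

Rearranging Darcy-Weisbach: V = √(2·ΔP·D/(f·L·ρ)). With ε/D = 0.00027/0.0315 = 0.00857, iterate starting from f = 0.02:
  f = 0.02 → V = √(2·1.5e+05·0.0315/(0.02·1540·995)) = 0.5553 m/s; Re = ρVD/μ = 2.305e+04; f → 0.03926
  f = 0.03926 → V = 0.3963 m/s; Re = 1.645e+04; f → 0.04033
  f = 0.04033 → V = 0.3911 m/s; Re = 1.623e+04; f → 0.04038
Converged (Δf/f < 1%). With the final f = 0.04038: V = √(2·1.5e+05·0.0315/(0.04038·1540·995)) = 0.3908 m/s.

V ≈ 0.391 m/s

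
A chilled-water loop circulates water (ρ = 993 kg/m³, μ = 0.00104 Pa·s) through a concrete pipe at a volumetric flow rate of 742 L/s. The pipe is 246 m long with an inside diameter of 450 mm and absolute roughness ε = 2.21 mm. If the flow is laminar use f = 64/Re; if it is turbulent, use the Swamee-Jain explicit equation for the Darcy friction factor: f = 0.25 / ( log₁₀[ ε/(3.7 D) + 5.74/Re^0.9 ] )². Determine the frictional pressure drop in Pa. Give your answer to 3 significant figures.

ΔP ≈ 179000 Pa

Q = 742 L/s = 742/1000 = 0.742 m³/s.
Cross-sectional area A = πD²/4 = π(0.45)²/4 = 0.159 m²; mean velocity V = Q/A = 0.742/0.159 = 4.665 m/s.
Reynolds number Re = ρVD/μ = 993 · 4.665 · 0.45 / 0.00104 = 2.005e+06.
Re > 4000 → turbulent. Relative roughness ε/D = 0.00221/0.45 = 0.00491. Swamee-Jain: f = 0.25/(log₁₀[0.00491/3.7 + 5.74/2.005e+06^0.9])² = 0.25/(log₁₀[0.00133 + 1.22e-05])² = 0.25/(-2.873)² = 0.03029.
Darcy-Weisbach: ΔP = f(L/D)(ρV²/2) = 0.03029·(246/0.45)·(993·4.665²/2) = 0.03029·546.7·1.081e+04 = 1.789e+05 Pa.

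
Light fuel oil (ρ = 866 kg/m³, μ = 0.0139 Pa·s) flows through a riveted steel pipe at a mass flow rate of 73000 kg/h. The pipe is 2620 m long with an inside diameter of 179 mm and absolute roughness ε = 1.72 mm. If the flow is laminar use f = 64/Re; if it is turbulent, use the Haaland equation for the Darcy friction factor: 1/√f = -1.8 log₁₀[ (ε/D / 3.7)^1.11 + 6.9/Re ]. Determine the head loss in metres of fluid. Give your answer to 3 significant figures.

h_f ≈ 27.4 m

ṁ = 73000 kg/h = 73000/3600 = 20.28 kg/s.
A = πD²/4 = π(0.179)²/4 = 0.02516 m²; mean velocity V = ṁ/(ρA) = 20.28/(866 · 0.02516) = 0.9305 m/s.
Reynolds number Re = ρVD/μ = 866 · 0.9305 · 0.179 / 0.0139 = 1.038e+04.
Re > 4000 → turbulent. Relative roughness ε/D = 0.00172/0.179 = 0.00961. Haaland: 1/√f = -1.8 log₁₀[(0.00961/3.7)^1.11 + 6.9/1.038e+04] = -1.8 log₁₀[0.00135 + 0.000665] = 4.853, so f = 0.04247.
Darcy-Weisbach: ΔP = f(L/D)(ρV²/2) = 0.04247·(2620/0.179)·(866·0.9305²/2) = 0.04247·1.464e+04·374.9 = 2.33e+05 Pa.
Head loss h_f = ΔP/(ρg) = 2.33e+05/(866·9.81) = 27.4 m.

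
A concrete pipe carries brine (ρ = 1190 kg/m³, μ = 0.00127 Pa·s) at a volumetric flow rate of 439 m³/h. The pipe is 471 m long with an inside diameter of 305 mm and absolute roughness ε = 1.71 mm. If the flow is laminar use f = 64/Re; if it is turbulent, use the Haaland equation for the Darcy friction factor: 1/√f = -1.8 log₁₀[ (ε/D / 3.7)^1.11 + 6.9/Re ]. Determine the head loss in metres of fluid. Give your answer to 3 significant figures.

h_f ≈ 6.95 m

Q = 439 m³/h = 439/3600 = 0.1219 m³/s.
Cross-sectional area A = πD²/4 = π(0.305)²/4 = 0.07306 m²; mean velocity V = Q/A = 0.1219/0.07306 = 1.669 m/s.
Reynolds number Re = ρVD/μ = 1190 · 1.669 · 0.305 / 0.00127 = 4.77e+05.
Re > 4000 → turbulent. Relative roughness ε/D = 0.00171/0.305 = 0.00561. Haaland: 1/√f = -1.8 log₁₀[(0.00561/3.7)^1.11 + 6.9/4.77e+05] = -1.8 log₁₀[0.000742 + 1.45e-05] = 5.618, so f = 0.03168.
Darcy-Weisbach: ΔP = f(L/D)(ρV²/2) = 0.03168·(471/0.305)·(1190·1.669²/2) = 0.03168·1544·1658 = 8.109e+04 Pa.
Head loss h_f = ΔP/(ρg) = 8.109e+04/(1190·9.81) = 6.95 m.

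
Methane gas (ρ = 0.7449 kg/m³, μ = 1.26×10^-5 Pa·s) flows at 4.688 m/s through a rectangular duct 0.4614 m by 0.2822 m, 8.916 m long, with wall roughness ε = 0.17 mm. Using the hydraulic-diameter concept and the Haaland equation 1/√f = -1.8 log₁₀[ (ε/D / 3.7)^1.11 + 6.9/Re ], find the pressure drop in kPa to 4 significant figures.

ΔP ≈ 0.004185 kPa

Hydraulic diameter D_h = 4A/P = 4·(0.4614·0.2822)/(2·(0.4614+0.2822)) = 0.5208/1.487 = 0.3502 m.
Re = ρVD_h/μ = 0.7449·4.688·0.3502/1.26e-05 = 9.706e+04.
ε/D_h = 0.00017/0.3502 = 0.000485; Haaland gives 1/√f = -1.8 log₁₀[4.91e-05+7.11e-05] = 7.056, so f = 0.02008.
ΔP = f(L/D_h)(ρV²/2) = 0.02008·8.916/0.3502·8.185 = 4.185 Pa.
ΔP = 0.004185 kPa.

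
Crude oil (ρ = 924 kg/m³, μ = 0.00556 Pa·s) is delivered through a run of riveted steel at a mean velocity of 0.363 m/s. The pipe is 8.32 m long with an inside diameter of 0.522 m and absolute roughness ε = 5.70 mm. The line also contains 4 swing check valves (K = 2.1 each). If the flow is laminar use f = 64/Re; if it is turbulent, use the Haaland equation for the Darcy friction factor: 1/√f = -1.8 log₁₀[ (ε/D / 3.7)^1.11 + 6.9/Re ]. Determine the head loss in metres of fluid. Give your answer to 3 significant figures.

h_f ≈ 0.0608 m

Reynolds number Re = ρVD/μ = 924 · 0.363 · 0.522 / 0.00556 = 3.149e+04.
Re > 4000 → turbulent. Relative roughness ε/D = 0.0057/0.522 = 0.0109. Haaland: 1/√f = -1.8 log₁₀[(0.0109/3.7)^1.11 + 6.9/3.149e+04] = -1.8 log₁₀[0.00155 + 0.000219] = 4.952, so f = 0.04078.
Total minor-loss coefficient ΣK = 4·2.1 = 8.4.
ΔP = [f·L/D + ΣK]·(ρV²/2) = [0.04078·8.32/0.522 + 8.4]·(924·0.363²/2) = [0.65 + 8.4]·60.88 = 550.9 Pa.
Head loss h_f = ΔP/(ρg) = 550.9/(924·9.81) = 0.0608 m.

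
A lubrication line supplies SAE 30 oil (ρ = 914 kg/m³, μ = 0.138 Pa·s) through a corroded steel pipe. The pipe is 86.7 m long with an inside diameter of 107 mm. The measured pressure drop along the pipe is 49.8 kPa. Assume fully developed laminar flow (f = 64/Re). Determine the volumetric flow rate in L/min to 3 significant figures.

Q ≈ 803 L/min

For laminar flow, f = 64/Re with Re = ρVD/μ, so Darcy-Weisbach reduces to ΔP = 32μLV/D². Solving for V: V = ΔP·D²/(32μL) = 4.98e+04·(0.107)²/(32·0.138·86.7) = 1.489 m/s.
Check: Re = ρVD/μ = 914·1.489·0.107/0.138 = 1055 < 2300, so the laminar assumption holds.
Q = V·A = 1.489·(π/4·0.107²) = 0.01339 m³/s = 803 L/min.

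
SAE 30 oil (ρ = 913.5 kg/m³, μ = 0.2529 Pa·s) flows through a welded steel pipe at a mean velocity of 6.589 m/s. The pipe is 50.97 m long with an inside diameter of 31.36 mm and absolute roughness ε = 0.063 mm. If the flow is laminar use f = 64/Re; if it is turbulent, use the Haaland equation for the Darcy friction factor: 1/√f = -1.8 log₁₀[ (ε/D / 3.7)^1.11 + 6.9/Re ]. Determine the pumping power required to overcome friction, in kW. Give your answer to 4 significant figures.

P ≈ 14.07 kW

Reynolds number Re = ρVD/μ = 913.5 · 6.589 · 0.03136 / 0.253 = 746.4.
Re < 2300 → laminar flow, so f = 64/Re = 64/746.4 = 0.08575 (the turbulent correlation is not needed).
Darcy-Weisbach: ΔP = f(L/D)(ρV²/2) = 0.08575·(50.97/0.03136)·(913.5·6.589²/2) = 0.08575·1625·1.983e+04 = 2.764e+06 Pa.
Q = V·A = 6.589·0.0007724 = 0.005089 m³/s.
Pumping power P = QΔP = 0.005089·2.764e+06 = 14065 W = 14.07 kW.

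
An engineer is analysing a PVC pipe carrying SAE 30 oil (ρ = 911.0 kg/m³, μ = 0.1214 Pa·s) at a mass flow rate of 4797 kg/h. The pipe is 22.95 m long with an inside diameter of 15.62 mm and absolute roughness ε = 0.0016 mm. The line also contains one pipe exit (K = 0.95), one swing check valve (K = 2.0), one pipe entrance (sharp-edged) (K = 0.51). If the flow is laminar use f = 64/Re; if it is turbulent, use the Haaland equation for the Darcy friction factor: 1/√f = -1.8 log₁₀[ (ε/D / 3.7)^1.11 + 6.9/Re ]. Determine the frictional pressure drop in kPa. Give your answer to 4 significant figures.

ΔP ≈ 2881 kPa

ṁ = 4797 kg/h = 4797/3600 = 1.333 kg/s.
A = πD²/4 = π(0.01562)²/4 = 0.0001916 m²; mean velocity V = ṁ/(ρA) = 1.333/(911 · 0.0001916) = 7.633 m/s.
Reynolds number Re = ρVD/μ = 911 · 7.633 · 0.01562 / 0.121 = 894.7.
Re < 2300 → laminar flow, so f = 64/Re = 64/894.7 = 0.07153 (the turbulent correlation is not needed).
Total minor-loss coefficient ΣK = 1·0.95 + 1·2 + 1·0.51 = 3.46.
ΔP = [f·L/D + ΣK]·(ρV²/2) = [0.07153·22.95/0.01562 + 3.46]·(911·7.633²/2) = [105.1 + 3.46]·2.654e+04 = 2.881e+06 Pa.
ΔP = 2.881e+06 Pa = 2881 kPa.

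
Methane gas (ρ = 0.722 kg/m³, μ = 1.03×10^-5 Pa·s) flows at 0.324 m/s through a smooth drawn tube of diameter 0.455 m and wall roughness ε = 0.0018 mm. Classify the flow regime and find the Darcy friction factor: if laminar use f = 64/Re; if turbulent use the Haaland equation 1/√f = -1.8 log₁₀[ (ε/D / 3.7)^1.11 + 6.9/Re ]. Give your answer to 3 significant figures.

f ≈ 0.0306

Re = ρVD/μ = 0.722·0.324·0.455/1.03e-05 = 1.033e+04.
Re > 4000 → turbulent. ε/D = 1.8e-06/0.455 = 3.96e-06; Haaland: 1/√f = -1.8 log₁₀[2.36e-07 + 0.000668] = 5.715, so f = 0.03061.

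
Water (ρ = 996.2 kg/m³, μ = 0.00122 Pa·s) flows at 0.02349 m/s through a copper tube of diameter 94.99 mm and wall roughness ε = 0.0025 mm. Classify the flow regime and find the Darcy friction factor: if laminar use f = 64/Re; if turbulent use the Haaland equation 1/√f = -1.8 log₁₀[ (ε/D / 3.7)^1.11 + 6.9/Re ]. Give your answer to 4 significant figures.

Re = ρVD/μ = 996.2·0.02349·0.09499/0.00122 = 1822.
Re < 2300 → laminar, so f = 64/Re = 0.03513 (roughness is irrelevant in laminar flow).

f ≈ 0.03513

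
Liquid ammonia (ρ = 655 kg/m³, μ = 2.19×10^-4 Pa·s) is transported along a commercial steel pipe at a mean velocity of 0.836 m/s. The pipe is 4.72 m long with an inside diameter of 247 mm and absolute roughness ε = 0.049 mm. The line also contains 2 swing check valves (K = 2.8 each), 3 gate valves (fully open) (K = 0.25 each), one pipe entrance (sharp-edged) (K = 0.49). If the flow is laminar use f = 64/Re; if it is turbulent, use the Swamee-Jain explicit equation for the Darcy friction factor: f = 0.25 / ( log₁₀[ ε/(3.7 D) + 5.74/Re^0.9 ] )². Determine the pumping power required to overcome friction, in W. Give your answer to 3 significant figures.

Reynolds number Re = ρVD/μ = 655 · 0.836 · 0.247 / 0.000219 = 6.176e+05.
Re > 4000 → turbulent. Relative roughness ε/D = 4.9e-05/0.247 = 0.000198. Swamee-Jain: f = 0.25/(log₁₀[0.000198/3.7 + 5.74/6.176e+05^0.9])² = 0.25/(log₁₀[5.36e-05 + 3.53e-05])² = 0.25/(-4.051)² = 0.01523.
Total minor-loss coefficient ΣK = 2·2.8 + 3·0.25 + 1·0.49 = 6.84.
ΔP = [f·L/D + ΣK]·(ρV²/2) = [0.01523·4.72/0.247 + 6.84]·(655·0.836²/2) = [0.2911 + 6.84]·228.9 = 1632 Pa.
Q = V·A = 0.836·0.04792 = 0.04006 m³/s.
Pumping power P = QΔP = 0.04006·1632 = 65.38 W = 65.4 W.

P ≈ 65.4 W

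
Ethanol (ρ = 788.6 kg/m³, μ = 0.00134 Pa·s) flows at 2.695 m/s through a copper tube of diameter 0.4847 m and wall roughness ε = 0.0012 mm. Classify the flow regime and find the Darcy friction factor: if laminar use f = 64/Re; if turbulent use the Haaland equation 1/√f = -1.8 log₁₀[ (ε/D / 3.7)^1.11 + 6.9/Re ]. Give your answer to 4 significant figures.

Re = ρVD/μ = 788.6·2.695·0.4847/0.00134 = 7.687e+05.
Re > 4000 → turbulent. ε/D = 1.2e-06/0.4847 = 2.48e-06; Haaland: 1/√f = -1.8 log₁₀[1.4e-07 + 8.98e-06] = 9.072, so f = 0.01215.

f ≈ 0.01215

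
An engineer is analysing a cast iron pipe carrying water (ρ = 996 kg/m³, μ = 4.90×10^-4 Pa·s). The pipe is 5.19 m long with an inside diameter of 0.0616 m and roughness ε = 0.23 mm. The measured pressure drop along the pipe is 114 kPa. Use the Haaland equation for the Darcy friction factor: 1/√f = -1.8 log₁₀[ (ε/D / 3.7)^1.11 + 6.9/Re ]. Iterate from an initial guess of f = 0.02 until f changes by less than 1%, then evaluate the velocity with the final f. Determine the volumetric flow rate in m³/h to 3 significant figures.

Q ≈ 106 m³/h

Rearranging Darcy-Weisbach: V = √(2·ΔP·D/(f·L·ρ)). With ε/D = 0.00023/0.0616 = 0.00373, iterate starting from f = 0.02:
  f = 0.02 → V = √(2·1.14e+05·0.0616/(0.02·5.19·996)) = 11.66 m/s; Re = ρVD/μ = 1.459e+06; f → 0.02798
  f = 0.02798 → V = 9.854 m/s; Re = 1.234e+06; f → 0.02799
Converged (Δf/f < 1%). With the final f = 0.02799: V = √(2·1.14e+05·0.0616/(0.02799·5.19·996)) = 9.852 m/s.
Q = V·A = 9.852·(π/4·0.0616²) = 0.02936 m³/s = 106 m³/h.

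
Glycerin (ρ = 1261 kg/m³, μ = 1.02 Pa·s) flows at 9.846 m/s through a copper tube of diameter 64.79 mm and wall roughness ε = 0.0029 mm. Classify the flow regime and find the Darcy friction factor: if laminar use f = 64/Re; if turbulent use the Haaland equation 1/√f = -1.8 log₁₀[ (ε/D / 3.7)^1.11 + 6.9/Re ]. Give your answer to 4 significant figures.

f ≈ 0.08115

Re = ρVD/μ = 1261·9.846·0.06479/1.02 = 788.6.
Re < 2300 → laminar, so f = 64/Re = 0.08115 (roughness is irrelevant in laminar flow).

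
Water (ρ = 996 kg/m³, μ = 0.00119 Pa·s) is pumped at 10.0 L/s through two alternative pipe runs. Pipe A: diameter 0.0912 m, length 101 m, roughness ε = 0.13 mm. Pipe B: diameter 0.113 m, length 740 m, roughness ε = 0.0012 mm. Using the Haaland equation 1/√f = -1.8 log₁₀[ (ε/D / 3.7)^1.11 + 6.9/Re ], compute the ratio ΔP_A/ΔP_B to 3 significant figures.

ΔP_A/ΔP_B ≈ 0.509

Pipe A: V = Q/A = 0.01/0.006533 = 1.531 m/s; Re = 1.168e+05; ε/D = 0.00143; Haaland → f = 0.0231; ΔP_A = f(L/D)(ρV²/2) = 2.986e+04 Pa.
Pipe B: V = Q/A = 0.01/0.01003 = 0.9971 m/s; Re = 9.431e+04; ε/D = 1.06e-05; Haaland → f = 0.01808; ΔP_B = f(L/D)(ρV²/2) = 5.863e+04 Pa.
ΔP_A/ΔP_B = 2.986e+04/5.863e+04 = 0.509.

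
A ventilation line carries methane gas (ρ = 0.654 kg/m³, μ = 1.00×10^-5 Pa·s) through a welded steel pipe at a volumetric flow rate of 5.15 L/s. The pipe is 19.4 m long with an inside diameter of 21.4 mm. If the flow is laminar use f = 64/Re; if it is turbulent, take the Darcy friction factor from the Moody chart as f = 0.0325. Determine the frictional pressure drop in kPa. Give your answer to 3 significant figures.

ΔP ≈ 1.98 kPa

Q = 5.15 L/s = 5.15/1000 = 0.00515 m³/s.
Cross-sectional area A = πD²/4 = π(0.0214)²/4 = 0.0003597 m²; mean velocity V = Q/A = 0.00515/0.0003597 = 14.32 m/s.
Reynolds number Re = ρVD/μ = 0.654 · 14.32 · 0.0214 / 1e-05 = 2.004e+04.
Re > 4000 → turbulent; use the Moody-chart value f = 0.0325.
Darcy-Weisbach: ΔP = f(L/D)(ρV²/2) = 0.0325·(19.4/0.0214)·(0.654·14.32²/2) = 0.0325·906.5·67.04 = 1975 Pa.
ΔP = 1975 Pa = 1.98 kPa.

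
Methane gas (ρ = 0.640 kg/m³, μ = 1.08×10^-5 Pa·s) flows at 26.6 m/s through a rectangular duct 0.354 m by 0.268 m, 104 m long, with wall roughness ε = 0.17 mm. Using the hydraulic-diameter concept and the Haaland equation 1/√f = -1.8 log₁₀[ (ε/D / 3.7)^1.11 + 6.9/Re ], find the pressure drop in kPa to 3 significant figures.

ΔP ≈ 1.39 kPa

Hydraulic diameter D_h = 4A/P = 4·(0.354·0.268)/(2·(0.354+0.268)) = 0.3795/1.244 = 0.3051 m.
Re = ρVD_h/μ = 0.64·26.6·0.3051/1.08e-05 = 4.809e+05.
ε/D_h = 0.00017/0.3051 = 0.000557; Haaland gives 1/√f = -1.8 log₁₀[5.72e-05+1.43e-05] = 7.462, so f = 0.01796.
ΔP = f(L/D_h)(ρV²/2) = 0.01796·104/0.3051·226.4 = 1386 Pa.
ΔP = 1.39 kPa.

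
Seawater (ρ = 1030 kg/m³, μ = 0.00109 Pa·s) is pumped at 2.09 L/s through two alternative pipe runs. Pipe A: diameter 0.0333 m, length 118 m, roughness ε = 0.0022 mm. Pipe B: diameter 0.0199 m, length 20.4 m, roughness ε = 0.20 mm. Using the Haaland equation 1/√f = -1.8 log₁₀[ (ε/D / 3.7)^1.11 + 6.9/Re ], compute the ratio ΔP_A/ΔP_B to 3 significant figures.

Pipe A: V = Q/A = 0.00209/0.0008709 = 2.4 m/s; Re = 7.551e+04; ε/D = 6.61e-05; Haaland → f = 0.01915; ΔP_A = f(L/D)(ρV²/2) = 2.013e+05 Pa.
Pipe B: V = Q/A = 0.00209/0.000311 = 6.72 m/s; Re = 1.264e+05; ε/D = 0.0101; Haaland → f = 0.03849; ΔP_B = f(L/D)(ρV²/2) = 9.175e+05 Pa.
ΔP_A/ΔP_B = 2.013e+05/9.175e+05 = 0.219.

ΔP_A/ΔP_B ≈ 0.219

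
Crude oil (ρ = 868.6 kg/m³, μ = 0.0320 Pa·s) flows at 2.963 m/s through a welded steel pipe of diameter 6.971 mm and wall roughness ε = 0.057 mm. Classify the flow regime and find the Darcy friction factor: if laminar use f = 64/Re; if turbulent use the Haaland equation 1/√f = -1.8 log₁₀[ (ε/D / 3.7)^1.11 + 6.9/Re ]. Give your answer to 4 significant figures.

Re = ρVD/μ = 868.6·2.963·0.006971/0.032 = 560.7.
Re < 2300 → laminar, so f = 64/Re = 0.1142 (roughness is irrelevant in laminar flow).

f ≈ 0.1142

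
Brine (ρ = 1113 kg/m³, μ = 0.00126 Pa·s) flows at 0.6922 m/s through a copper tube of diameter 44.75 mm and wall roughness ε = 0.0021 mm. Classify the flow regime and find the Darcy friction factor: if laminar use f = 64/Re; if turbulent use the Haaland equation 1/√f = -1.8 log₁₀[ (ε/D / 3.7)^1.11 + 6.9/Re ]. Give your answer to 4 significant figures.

f ≈ 0.02392

Re = ρVD/μ = 1113·0.6922·0.04475/0.00126 = 2.736e+04.
Re > 4000 → turbulent. ε/D = 2.1e-06/0.04475 = 4.69e-05; Haaland: 1/√f = -1.8 log₁₀[3.67e-06 + 0.000252] = 6.466, so f = 0.02392.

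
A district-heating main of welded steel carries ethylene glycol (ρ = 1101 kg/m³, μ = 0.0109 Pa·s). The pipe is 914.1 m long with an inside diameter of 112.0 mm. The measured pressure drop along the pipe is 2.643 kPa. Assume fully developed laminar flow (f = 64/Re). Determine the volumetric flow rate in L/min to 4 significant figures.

For laminar flow, f = 64/Re with Re = ρVD/μ, so Darcy-Weisbach reduces to ΔP = 32μLV/D². Solving for V: V = ΔP·D²/(32μL) = 2643·(0.112)²/(32·0.0109·914.1) = 0.104 m/s.
Check: Re = ρVD/μ = 1101·0.104·0.112/0.0109 = 1176 < 2300, so the laminar assumption holds.
Q = V·A = 0.104·(π/4·0.112²) = 0.001024 m³/s = 61.47 L/min.

Q ≈ 61.47 L/min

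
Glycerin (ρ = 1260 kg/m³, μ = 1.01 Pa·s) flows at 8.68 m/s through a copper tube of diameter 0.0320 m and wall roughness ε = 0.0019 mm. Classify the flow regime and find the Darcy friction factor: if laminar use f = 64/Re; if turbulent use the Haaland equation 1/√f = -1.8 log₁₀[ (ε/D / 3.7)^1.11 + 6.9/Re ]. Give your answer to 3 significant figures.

Re = ρVD/μ = 1260·8.68·0.032/1.01 = 346.5.
Re < 2300 → laminar, so f = 64/Re = 0.1847 (roughness is irrelevant in laminar flow).

f ≈ 0.185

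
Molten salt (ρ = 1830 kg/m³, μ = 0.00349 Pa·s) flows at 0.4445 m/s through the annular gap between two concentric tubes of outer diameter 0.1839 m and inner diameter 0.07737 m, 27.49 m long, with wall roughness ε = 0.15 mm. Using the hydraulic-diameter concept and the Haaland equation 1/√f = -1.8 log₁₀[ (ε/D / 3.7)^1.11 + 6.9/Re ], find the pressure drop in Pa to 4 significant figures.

ΔP ≈ 1276 Pa

Hydraulic diameter D_h = 4A/P = D_o - D_i = 0.1839 - 0.07737 = 0.1065 m.
Re = ρVD_h/μ = 1830·0.4445·0.1065/0.00349 = 2.483e+04.
ε/D_h = 0.00015/0.1065 = 0.00141; Haaland gives 1/√f = -1.8 log₁₀[0.00016+0.000278] = 6.045, so f = 0.02736.
ΔP = f(L/D_h)(ρV²/2) = 0.02736·27.49/0.1065·180.8 = 1276 Pa.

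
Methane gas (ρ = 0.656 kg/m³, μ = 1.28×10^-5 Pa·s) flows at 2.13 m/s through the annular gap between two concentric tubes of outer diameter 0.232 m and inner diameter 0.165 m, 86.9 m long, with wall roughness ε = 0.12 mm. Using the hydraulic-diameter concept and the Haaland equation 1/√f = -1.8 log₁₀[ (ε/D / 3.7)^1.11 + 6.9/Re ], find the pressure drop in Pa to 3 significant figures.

ΔP ≈ 69.0 Pa

Hydraulic diameter D_h = 4A/P = D_o - D_i = 0.232 - 0.165 = 0.067 m.
Re = ρVD_h/μ = 0.656·2.13·0.067/1.28e-05 = 7314.
ε/D_h = 0.00012/0.067 = 0.00179; Haaland gives 1/√f = -1.8 log₁₀[0.000209+0.000943] = 5.289, so f = 0.03575.
ΔP = f(L/D_h)(ρV²/2) = 0.03575·86.9/0.067·1.488 = 69 Pa.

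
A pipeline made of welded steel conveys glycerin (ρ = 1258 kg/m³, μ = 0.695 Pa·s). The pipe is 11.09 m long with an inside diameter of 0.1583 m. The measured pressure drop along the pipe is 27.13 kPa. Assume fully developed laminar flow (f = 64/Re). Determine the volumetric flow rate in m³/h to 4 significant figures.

For laminar flow, f = 64/Re with Re = ρVD/μ, so Darcy-Weisbach reduces to ΔP = 32μLV/D². Solving for V: V = ΔP·D²/(32μL) = 2.713e+04·(0.1583)²/(32·0.695·11.09) = 2.756 m/s.
Check: Re = ρVD/μ = 1258·2.756·0.1583/0.695 = 789.8 < 2300, so the laminar assumption holds.
Q = V·A = 2.756·(π/4·0.1583²) = 0.05425 m³/s = 195.3 m³/h.

Q ≈ 195.3 m³/h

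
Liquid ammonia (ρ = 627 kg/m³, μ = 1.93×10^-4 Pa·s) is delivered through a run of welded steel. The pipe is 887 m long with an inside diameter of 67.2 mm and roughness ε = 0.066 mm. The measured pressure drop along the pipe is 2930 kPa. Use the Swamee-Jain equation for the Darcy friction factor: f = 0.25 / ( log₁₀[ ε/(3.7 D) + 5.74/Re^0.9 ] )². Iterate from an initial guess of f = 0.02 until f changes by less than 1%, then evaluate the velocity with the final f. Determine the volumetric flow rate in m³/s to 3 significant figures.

Rearranging Darcy-Weisbach: V = √(2·ΔP·D/(f·L·ρ)). With ε/D = 6.6e-05/0.0672 = 0.000982, iterate starting from f = 0.02:
  f = 0.02 → V = √(2·2.93e+06·0.0672/(0.02·887·627)) = 5.95 m/s; Re = ρVD/μ = 1.299e+06; f → 0.01987
Converged (Δf/f < 1%). With the final f = 0.01987: V = √(2·2.93e+06·0.0672/(0.01987·887·627)) = 5.97 m/s.
Q = V·A = 5.97·(π/4·0.0672²) = 0.02117 m³/s = 0.0212 m³/s.

Q ≈ 0.0212 m³/s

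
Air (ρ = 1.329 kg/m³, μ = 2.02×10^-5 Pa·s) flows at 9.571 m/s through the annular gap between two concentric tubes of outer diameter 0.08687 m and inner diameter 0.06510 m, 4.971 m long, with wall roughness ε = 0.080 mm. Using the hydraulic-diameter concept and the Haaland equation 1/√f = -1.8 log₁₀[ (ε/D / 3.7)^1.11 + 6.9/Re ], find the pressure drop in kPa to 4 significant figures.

ΔP ≈ 0.4721 kPa

Hydraulic diameter D_h = 4A/P = D_o - D_i = 0.08687 - 0.0651 = 0.02177 m.
Re = ρVD_h/μ = 1.329·9.571·0.02177/2.02e-05 = 1.371e+04.
ε/D_h = 8e-05/0.02177 = 0.00367; Haaland gives 1/√f = -1.8 log₁₀[0.000464+0.000503] = 5.426, so f = 0.03397.
ΔP = f(L/D_h)(ρV²/2) = 0.03397·4.971/0.02177·60.87 = 472.1 Pa.
ΔP = 0.4721 kPa.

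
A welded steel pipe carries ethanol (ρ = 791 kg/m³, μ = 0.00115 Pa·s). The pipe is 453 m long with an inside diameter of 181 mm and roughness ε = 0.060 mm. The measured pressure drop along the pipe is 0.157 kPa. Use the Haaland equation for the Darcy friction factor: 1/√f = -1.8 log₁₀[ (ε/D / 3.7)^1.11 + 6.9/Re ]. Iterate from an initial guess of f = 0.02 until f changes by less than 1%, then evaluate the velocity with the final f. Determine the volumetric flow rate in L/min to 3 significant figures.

Q ≈ 108 L/min

Rearranging Darcy-Weisbach: V = √(2·ΔP·D/(f·L·ρ)). With ε/D = 6e-05/0.181 = 0.000331, iterate starting from f = 0.02:
  f = 0.02 → V = √(2·157·0.181/(0.02·453·791)) = 0.08905 m/s; Re = ρVD/μ = 1.109e+04; f → 0.03044
  f = 0.03044 → V = 0.07218 m/s; Re = 8986; f → 0.03218
  f = 0.03218 → V = 0.07021 m/s; Re = 8740; f → 0.03242
Converged (Δf/f < 1%). With the final f = 0.03242: V = √(2·157·0.181/(0.03242·453·791)) = 0.06994 m/s.
Q = V·A = 0.06994·(π/4·0.181²) = 0.0018 m³/s = 108 L/min.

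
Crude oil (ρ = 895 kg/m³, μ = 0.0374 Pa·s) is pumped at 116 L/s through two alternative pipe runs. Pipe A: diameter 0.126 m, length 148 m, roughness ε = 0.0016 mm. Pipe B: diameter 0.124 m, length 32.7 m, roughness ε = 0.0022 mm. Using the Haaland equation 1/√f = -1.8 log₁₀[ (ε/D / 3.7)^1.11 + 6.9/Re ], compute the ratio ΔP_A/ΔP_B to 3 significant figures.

ΔP_A/ΔP_B ≈ 4.19

Pipe A: V = Q/A = 0.116/0.01247 = 9.303 m/s; Re = 2.805e+04; ε/D = 1.27e-05; Haaland → f = 0.02371; ΔP_A = f(L/D)(ρV²/2) = 1.079e+06 Pa.
Pipe B: V = Q/A = 0.116/0.01208 = 9.606 m/s; Re = 2.85e+04; ε/D = 1.77e-05; Haaland → f = 0.02363; ΔP_B = f(L/D)(ρV²/2) = 2.573e+05 Pa.
ΔP_A/ΔP_B = 1.079e+06/2.573e+05 = 4.19.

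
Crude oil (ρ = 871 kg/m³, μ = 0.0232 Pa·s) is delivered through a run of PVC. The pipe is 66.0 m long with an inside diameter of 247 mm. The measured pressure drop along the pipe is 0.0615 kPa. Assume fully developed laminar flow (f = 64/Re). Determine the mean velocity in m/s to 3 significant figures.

For laminar flow, f = 64/Re with Re = ρVD/μ, so Darcy-Weisbach reduces to ΔP = 32μLV/D². Solving for V: V = ΔP·D²/(32μL) = 61.5·(0.247)²/(32·0.0232·66) = 0.07658 m/s.
Check: Re = ρVD/μ = 871·0.07658·0.247/0.0232 = 710.1 < 2300, so the laminar assumption holds.

V ≈ 0.0766 m/s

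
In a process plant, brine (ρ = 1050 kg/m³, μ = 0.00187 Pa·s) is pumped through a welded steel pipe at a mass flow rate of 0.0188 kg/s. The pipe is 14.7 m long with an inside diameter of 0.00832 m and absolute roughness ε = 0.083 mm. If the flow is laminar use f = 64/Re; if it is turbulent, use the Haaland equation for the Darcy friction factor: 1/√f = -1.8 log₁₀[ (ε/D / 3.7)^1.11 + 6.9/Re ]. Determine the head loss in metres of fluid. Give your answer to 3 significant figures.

A = πD²/4 = π(0.00832)²/4 = 5.437e-05 m²; mean velocity V = ṁ/(ρA) = 0.0188/(1050 · 5.437e-05) = 0.3293 m/s.
Reynolds number Re = ρVD/μ = 1050 · 0.3293 · 0.00832 / 0.00187 = 1539.
Re < 2300 → laminar flow, so f = 64/Re = 64/1539 = 0.0416 (the turbulent correlation is not needed).
Darcy-Weisbach: ΔP = f(L/D)(ρV²/2) = 0.0416·(14.7/0.00832)·(1050·0.3293²/2) = 0.0416·1767·56.94 = 4185 Pa.
Head loss h_f = ΔP/(ρg) = 4185/(1050·9.81) = 0.406 m.

h_f ≈ 0.406 m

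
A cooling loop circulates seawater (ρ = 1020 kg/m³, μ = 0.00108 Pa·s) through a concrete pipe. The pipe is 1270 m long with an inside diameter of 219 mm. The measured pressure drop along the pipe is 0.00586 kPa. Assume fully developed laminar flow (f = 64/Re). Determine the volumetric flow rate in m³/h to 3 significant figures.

For laminar flow, f = 64/Re with Re = ρVD/μ, so Darcy-Weisbach reduces to ΔP = 32μLV/D². Solving for V: V = ΔP·D²/(32μL) = 5.86·(0.219)²/(32·0.00108·1270) = 0.006403 m/s.
Check: Re = ρVD/μ = 1020·0.006403·0.219/0.00108 = 1324 < 2300, so the laminar assumption holds.
Q = V·A = 0.006403·(π/4·0.219²) = 0.0002412 m³/s = 0.868 m³/h.

Q ≈ 0.868 m³/h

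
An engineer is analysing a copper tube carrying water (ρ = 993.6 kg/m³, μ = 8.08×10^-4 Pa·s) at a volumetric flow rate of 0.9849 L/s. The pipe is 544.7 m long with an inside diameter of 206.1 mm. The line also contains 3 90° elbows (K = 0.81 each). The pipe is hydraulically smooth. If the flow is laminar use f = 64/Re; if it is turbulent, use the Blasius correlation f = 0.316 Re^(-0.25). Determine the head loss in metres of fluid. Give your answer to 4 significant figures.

Q = 0.9849 L/s = 0.9849/1000 = 0.0009849 m³/s.
Cross-sectional area A = πD²/4 = π(0.2061)²/4 = 0.03336 m²; mean velocity V = Q/A = 0.0009849/0.03336 = 0.02952 m/s.
Reynolds number Re = ρVD/μ = 993.6 · 0.02952 · 0.2061 / 0.000808 = 7482.
Re > 4000 → turbulent. Smooth-pipe (Blasius): f = 0.316 Re^(-0.25) = 0.316/(7482)^0.25 = 0.03398.
Total minor-loss coefficient ΣK = 3·0.81 = 2.43.
ΔP = [f·L/D + ΣK]·(ρV²/2) = [0.03398·544.7/0.2061 + 2.43]·(993.6·0.02952²/2) = [89.8 + 2.43]·0.433 = 39.93 Pa.
Head loss h_f = ΔP/(ρg) = 39.93/(993.6·9.81) = 0.004097 m.

h_f ≈ 0.004097 m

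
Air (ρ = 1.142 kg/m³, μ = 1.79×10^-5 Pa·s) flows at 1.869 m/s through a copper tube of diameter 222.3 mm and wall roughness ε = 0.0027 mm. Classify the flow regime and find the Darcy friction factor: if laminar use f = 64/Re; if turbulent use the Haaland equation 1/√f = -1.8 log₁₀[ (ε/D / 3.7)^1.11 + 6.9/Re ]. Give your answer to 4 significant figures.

Re = ρVD/μ = 1.142·1.869·0.2223/1.79e-05 = 2.651e+04.
Re > 4000 → turbulent. ε/D = 2.7e-06/0.2223 = 1.21e-05; Haaland: 1/√f = -1.8 log₁₀[8.18e-07 + 0.00026] = 6.45, so f = 0.02404.

f ≈ 0.02404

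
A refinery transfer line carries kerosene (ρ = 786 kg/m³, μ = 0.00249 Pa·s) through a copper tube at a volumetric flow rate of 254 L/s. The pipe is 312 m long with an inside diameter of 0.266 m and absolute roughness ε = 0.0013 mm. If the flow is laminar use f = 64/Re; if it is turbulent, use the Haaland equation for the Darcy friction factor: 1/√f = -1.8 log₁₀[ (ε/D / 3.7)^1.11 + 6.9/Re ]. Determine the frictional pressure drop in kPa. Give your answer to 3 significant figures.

Q = 254 L/s = 254/1000 = 0.254 m³/s.
Cross-sectional area A = πD²/4 = π(0.266)²/4 = 0.05557 m²; mean velocity V = Q/A = 0.254/0.05557 = 4.571 m/s.
Reynolds number Re = ρVD/μ = 786 · 4.571 · 0.266 / 0.00249 = 3.838e+05.
Re > 4000 → turbulent. Relative roughness ε/D = 1.3e-06/0.266 = 4.89e-06. Haaland: 1/√f = -1.8 log₁₀[(4.89e-06/3.7)^1.11 + 6.9/3.838e+05] = -1.8 log₁₀[2.98e-07 + 1.8e-05] = 8.529, so f = 0.01375.
Darcy-Weisbach: ΔP = f(L/D)(ρV²/2) = 0.01375·(312/0.266)·(786·4.571²/2) = 0.01375·1173·8210 = 1.324e+05 Pa.
ΔP = 1.324e+05 Pa = 132 kPa.

ΔP ≈ 132 kPa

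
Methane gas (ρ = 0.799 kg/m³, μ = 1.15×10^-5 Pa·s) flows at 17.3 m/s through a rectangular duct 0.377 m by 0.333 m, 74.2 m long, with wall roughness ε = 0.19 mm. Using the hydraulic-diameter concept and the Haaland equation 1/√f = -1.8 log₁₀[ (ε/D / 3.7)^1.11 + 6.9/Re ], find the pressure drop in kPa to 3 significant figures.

ΔP ≈ 0.450 kPa

Hydraulic diameter D_h = 4A/P = 4·(0.377·0.333)/(2·(0.377+0.333)) = 0.5022/1.42 = 0.3536 m.
Re = ρVD_h/μ = 0.799·17.3·0.3536/1.15e-05 = 4.251e+05.
ε/D_h = 0.00019/0.3536 = 0.000537; Haaland gives 1/√f = -1.8 log₁₀[5.49e-05+1.62e-05] = 7.466, so f = 0.01794.
ΔP = f(L/D_h)(ρV²/2) = 0.01794·74.2/0.3536·119.6 = 450.1 Pa.
ΔP = 0.450 kPa.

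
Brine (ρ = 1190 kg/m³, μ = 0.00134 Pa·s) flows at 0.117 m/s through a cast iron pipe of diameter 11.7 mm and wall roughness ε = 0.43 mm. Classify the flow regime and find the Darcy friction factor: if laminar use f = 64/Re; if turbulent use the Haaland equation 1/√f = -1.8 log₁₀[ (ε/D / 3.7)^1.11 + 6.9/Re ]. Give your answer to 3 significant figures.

f ≈ 0.0526

Re = ρVD/μ = 1190·0.117·0.0117/0.00134 = 1216.
Re < 2300 → laminar, so f = 64/Re = 0.05265 (roughness is irrelevant in laminar flow).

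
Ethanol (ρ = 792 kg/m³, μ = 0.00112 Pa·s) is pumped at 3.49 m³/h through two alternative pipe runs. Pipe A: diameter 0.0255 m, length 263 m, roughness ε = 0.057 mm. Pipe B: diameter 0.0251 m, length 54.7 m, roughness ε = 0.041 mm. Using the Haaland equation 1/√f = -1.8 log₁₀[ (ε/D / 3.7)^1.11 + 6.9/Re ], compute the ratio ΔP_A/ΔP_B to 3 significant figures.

Pipe A: V = Q/A = 0.0009694/0.0005107 = 1.898 m/s; Re = 3.423e+04; ε/D = 0.00224; Haaland → f = 0.02785; ΔP_A = f(L/D)(ρV²/2) = 4.099e+05 Pa.
Pipe B: V = Q/A = 0.0009694/0.0004948 = 1.959 m/s; Re = 3.477e+04; ε/D = 0.00163; Haaland → f = 0.02651; ΔP_B = f(L/D)(ρV²/2) = 8.782e+04 Pa.
ΔP_A/ΔP_B = 4.099e+05/8.782e+04 = 4.67.

ΔP_A/ΔP_B ≈ 4.67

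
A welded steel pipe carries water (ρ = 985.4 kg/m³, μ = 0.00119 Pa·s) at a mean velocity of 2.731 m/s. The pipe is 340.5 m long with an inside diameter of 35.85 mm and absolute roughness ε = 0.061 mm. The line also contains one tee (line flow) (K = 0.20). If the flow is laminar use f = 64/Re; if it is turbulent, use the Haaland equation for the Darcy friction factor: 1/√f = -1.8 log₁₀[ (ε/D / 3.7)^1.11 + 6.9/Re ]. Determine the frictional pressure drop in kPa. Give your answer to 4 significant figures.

Reynolds number Re = ρVD/μ = 985.4 · 2.731 · 0.03585 / 0.00119 = 8.107e+04.
Re > 4000 → turbulent. Relative roughness ε/D = 6.1e-05/0.03585 = 0.0017. Haaland: 1/√f = -1.8 log₁₀[(0.0017/3.7)^1.11 + 6.9/8.107e+04] = -1.8 log₁₀[0.000197 + 8.51e-05] = 6.388, so f = 0.02451.
Total minor-loss coefficient ΣK = 1·0.2 = 0.2.
ΔP = [f·L/D + ΣK]·(ρV²/2) = [0.02451·340.5/0.03585 + 0.2]·(985.4·2.731²/2) = [232.8 + 0.2]·3675 = 8.561e+05 Pa.
ΔP = 8.561e+05 Pa = 856.1 kPa.

ΔP ≈ 856.1 kPa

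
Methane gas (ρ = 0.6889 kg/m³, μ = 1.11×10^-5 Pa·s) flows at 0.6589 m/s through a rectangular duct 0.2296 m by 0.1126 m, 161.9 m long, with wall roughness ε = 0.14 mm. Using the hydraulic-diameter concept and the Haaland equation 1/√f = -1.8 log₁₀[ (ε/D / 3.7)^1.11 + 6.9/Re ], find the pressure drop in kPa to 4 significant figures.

ΔP ≈ 0.005822 kPa

Hydraulic diameter D_h = 4A/P = 4·(0.2296·0.1126)/(2·(0.2296+0.1126)) = 0.1034/0.6844 = 0.1511 m.
Re = ρVD_h/μ = 0.6889·0.6589·0.1511/1.11e-05 = 6179.
ε/D_h = 0.00014/0.1511 = 0.000927; Haaland gives 1/√f = -1.8 log₁₀[0.000101+0.00112] = 5.246, so f = 0.03633.
ΔP = f(L/D_h)(ρV²/2) = 0.03633·161.9/0.1511·0.1495 = 5.822 Pa.
ΔP = 0.005822 kPa.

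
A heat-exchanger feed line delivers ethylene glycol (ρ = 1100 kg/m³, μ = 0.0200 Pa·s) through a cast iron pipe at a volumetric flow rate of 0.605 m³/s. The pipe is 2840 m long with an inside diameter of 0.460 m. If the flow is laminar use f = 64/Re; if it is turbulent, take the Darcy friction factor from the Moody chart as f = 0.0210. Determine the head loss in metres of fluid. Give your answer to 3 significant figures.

h_f ≈ 87.6 m

Cross-sectional area A = πD²/4 = π(0.46)²/4 = 0.1662 m²; mean velocity V = Q/A = 0.605/0.1662 = 3.64 m/s.
Reynolds number Re = ρVD/μ = 1100 · 3.64 · 0.46 / 0.02 = 9.21e+04.
Re > 4000 → turbulent; use the Moody-chart value f = 0.0210.
Darcy-Weisbach: ΔP = f(L/D)(ρV²/2) = 0.021·(2840/0.46)·(1100·3.64²/2) = 0.021·6174·7289 = 9.45e+05 Pa.
Head loss h_f = ΔP/(ρg) = 9.45e+05/(1100·9.81) = 87.6 m.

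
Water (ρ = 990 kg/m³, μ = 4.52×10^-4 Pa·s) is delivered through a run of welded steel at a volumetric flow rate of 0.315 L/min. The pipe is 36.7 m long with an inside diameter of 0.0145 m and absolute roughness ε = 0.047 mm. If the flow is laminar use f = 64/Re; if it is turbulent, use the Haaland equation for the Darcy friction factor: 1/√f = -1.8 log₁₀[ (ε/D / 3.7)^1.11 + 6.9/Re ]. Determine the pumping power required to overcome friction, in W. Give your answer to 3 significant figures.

Q = 0.315 L/min = 0.315/60000 = 5.25e-06 m³/s.
Cross-sectional area A = πD²/4 = π(0.0145)²/4 = 0.0001651 m²; mean velocity V = Q/A = 5.25e-06/0.0001651 = 0.03179 m/s.
Reynolds number Re = ρVD/μ = 990 · 0.03179 · 0.0145 / 0.000452 = 1010.
Re < 2300 → laminar flow, so f = 64/Re = 64/1010 = 0.06338 (the turbulent correlation is not needed).
Darcy-Weisbach: ΔP = f(L/D)(ρV²/2) = 0.06338·(36.7/0.0145)·(990·0.03179²/2) = 0.06338·2531·0.5003 = 80.27 Pa.
Pumping power P = QΔP = 5.25e-06·80.27 = 4.214×10^-4 W = 4.21×10^-4 W.

P ≈ 4.21×10^-4 W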